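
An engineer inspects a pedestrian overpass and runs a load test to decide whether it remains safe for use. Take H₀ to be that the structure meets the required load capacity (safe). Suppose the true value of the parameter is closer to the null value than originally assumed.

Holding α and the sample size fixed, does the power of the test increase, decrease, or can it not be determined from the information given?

It decreases.

A smaller true effect puts the Ha sampling distribution closer to H₀, so more of it falls in the non-rejection region.
Since power = 1 − β and β increases, power decreases.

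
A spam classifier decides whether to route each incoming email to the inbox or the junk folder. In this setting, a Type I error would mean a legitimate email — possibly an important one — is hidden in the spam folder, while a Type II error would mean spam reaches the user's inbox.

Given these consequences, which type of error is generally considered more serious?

Type I error

The Type I consequence (a legitimate email — possibly an important one — is hidden in the spam folder) is more severe than the Type II consequence (spam reaches the user's inbox).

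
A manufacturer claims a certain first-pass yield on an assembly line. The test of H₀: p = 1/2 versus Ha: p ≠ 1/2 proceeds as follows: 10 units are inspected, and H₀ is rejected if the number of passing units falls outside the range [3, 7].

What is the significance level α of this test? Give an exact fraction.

7/64

Under H₀, X ~ Binomial(10, 1/2); α is the probability of landing in either tail, P(X ≤ 2) + P(X ≥ 8).
Each tail has probability (1 + 10 + 45)/1024; doubling gives α = 112/1024 = 7/64.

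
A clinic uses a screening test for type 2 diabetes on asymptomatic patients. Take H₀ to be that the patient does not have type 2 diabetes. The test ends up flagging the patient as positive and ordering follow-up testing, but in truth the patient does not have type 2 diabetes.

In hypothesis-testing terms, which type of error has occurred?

'Flagging the patient as positive and ordering follow-up testing' corresponds to rejecting H₀.
H₀ was rejected but H₀ is true — a Type I error (false positive).

Type I error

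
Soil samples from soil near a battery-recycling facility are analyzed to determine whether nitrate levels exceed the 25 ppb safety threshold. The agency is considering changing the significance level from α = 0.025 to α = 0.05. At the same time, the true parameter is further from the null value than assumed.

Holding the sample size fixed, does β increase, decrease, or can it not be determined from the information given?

It decreases.

Relaxing α lowers the evidence threshold; under Ha, outcomes that previously fell short now trigger rejection. The further the true parameter sits from the null value, the more of the Ha sampling distribution falls in the rejection region. Both changes push β in the same direction.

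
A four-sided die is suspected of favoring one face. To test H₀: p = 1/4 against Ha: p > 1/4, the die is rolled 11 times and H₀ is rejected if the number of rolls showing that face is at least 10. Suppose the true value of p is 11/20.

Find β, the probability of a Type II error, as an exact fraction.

20194688329389/20480000000000

Under the alternative p = 11/20, Y ~ Binomial(11, 11/20); β is the probability the test does not reject, P(Y < 10).
Summing C(11,j)·(11/20)^j·(9/20)^{11-j} for j = 0..9 gives 20194688329389/20480000000000.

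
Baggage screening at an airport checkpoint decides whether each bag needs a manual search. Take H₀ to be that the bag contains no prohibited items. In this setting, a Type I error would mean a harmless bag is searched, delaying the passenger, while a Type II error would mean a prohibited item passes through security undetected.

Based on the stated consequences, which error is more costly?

Type II error

The Type II consequence (a prohibited item passes through security undetected) is more severe than the Type I consequence (a harmless bag is searched, delaying the passenger).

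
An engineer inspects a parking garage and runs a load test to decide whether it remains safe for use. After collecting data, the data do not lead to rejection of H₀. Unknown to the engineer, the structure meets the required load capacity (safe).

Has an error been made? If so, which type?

The conventional null hypothesis here is that the structure meets the required load capacity (safe).
The test retained a true H₀ — the decision matches the true state.

No error (correct decision).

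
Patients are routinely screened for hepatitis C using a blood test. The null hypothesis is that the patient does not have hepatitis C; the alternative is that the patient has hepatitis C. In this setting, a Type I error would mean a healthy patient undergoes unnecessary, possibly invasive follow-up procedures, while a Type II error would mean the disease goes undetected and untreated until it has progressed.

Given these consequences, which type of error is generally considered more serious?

Type II error

The Type II consequence (the disease goes undetected and untreated until it has progressed) is more severe than the Type I consequence (a healthy patient undergoes unnecessary, possibly invasive follow-up procedures).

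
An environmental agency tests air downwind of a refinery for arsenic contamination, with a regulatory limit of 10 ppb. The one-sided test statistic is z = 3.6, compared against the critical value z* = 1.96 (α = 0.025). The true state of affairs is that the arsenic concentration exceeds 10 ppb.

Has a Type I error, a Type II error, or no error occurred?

The conventional null hypothesis is that the arsenic concentration is at or below 10 ppb (safe).
Since z = 3.6 > z* = 1.96, H₀ is rejected.
H₀ is false (actually the arsenic concentration exceeds 10 ppb).
The decision matches the true state — no error.

Neither — the decision is correct.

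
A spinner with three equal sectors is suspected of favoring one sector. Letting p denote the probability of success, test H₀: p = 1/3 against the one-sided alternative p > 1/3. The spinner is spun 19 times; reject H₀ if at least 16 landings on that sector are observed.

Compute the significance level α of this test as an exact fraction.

α = P(reject H₀ | H₀ true) = P(Y ≥ 16 | p = 1/3), with Y ~ Binomial(19, 1/3).
Summing C(19,j)(1/3)^j(2/3)^{19−j} for j = 16,…,19 gives 2825/387420489.

2825/387420489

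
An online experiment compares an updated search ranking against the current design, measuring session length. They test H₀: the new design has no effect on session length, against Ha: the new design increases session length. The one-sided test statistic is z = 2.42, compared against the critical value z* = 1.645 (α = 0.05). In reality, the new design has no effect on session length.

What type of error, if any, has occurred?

Since z = 2.42 > z* = 1.645, H₀ is rejected.
H₀ is true (actually the new design has no effect on session length).
Rejecting a true H₀ is a Type I error.

Type I error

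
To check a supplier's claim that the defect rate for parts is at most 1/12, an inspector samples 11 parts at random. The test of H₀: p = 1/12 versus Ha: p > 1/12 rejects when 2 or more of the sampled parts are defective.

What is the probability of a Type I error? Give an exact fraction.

α = P(reject H₀ | H₀ true) = P(S ≥ 2 | p = 1/12), S ~ Binomial(11, 1/12).
Computing the lower-tail complement: 1 − 285311670611/371504185344 = 86192514733/371504185344.

86192514733/371504185344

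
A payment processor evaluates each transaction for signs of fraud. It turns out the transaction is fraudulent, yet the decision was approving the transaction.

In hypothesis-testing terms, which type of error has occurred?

Type II error

The null hypothesis here is that the transaction is legitimate.
'Approving the transaction' corresponds to failing to reject H₀.
H₀ was not rejected but H₀ is false — a Type II error (false negative).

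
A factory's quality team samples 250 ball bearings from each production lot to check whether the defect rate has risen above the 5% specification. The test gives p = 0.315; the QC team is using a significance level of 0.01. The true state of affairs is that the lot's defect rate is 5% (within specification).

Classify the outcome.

No error — this is a correct decision.

The conventional null hypothesis is that the lot's defect rate is 5% (within specification).
Since p = 0.315 ≥ α = 0.01, H₀ is not rejected.
H₀ is true (actually the lot's defect rate is 5% (within specification)).
The decision matches the true state — no error.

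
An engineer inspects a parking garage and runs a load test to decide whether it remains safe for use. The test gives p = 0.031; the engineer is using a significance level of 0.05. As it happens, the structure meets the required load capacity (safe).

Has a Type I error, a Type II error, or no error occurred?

Type I error

The conventional null hypothesis is that the structure meets the required load capacity (safe).
Since p = 0.031 < α = 0.05, H₀ is rejected.
H₀ is true (actually the structure meets the required load capacity (safe)).
Rejecting a true H₀ is a Type I error.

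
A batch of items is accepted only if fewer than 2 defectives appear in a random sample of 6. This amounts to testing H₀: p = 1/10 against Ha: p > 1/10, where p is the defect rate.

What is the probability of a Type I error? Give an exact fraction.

The significance level is the probability, assuming p = 1/10, of seeing 2 or more defectives in 6 draws.
Computing the lower-tail complement: 1 − 177147/200000 = 22853/200000.

22853/200000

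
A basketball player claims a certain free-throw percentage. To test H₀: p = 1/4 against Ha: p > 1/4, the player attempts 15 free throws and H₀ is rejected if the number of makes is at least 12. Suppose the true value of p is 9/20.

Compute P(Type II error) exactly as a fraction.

β = P(fail to reject H₀ | Ha true) = P(S ≤ 11 | p = 9/20), S ~ Binomial(15, 9/20).
Adding the binomial probabilities P(S=0)+…+P(S=11) at p = 9/20 gives 8140171073330835209/8192000000000000000.

8140171073330835209/8192000000000000000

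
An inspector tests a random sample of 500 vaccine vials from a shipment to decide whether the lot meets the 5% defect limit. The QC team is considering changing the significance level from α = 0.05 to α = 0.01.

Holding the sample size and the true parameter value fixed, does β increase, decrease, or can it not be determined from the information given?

Lowering α raises the bar for rejection; under Ha, the test now fails to reject on outcomes it previously would have rejected.

It increases.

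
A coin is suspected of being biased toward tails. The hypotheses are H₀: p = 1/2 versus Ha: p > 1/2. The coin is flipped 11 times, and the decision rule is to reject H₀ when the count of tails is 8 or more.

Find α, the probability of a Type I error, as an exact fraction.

The Type I error probability is α = P(X ≥ 8) computed under H₀, where X ~ Binomial(11, 1/2).
Summing the upper tail: (165 + 55 + 11 + 1) / 2^11 = 232/2048 = 29/256.

29/256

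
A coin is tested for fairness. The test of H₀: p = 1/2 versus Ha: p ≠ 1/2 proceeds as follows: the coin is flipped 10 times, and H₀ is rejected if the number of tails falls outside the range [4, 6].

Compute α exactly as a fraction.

The significance level is the null-hypothesis probability of the rejection region {≤3} ∪ {≥7}.
By symmetry, α = 2·P(X ≤ 3) = 2·(1 + 10 + 45 + 120)/1024 = 352/1024 = 11/32.

11/32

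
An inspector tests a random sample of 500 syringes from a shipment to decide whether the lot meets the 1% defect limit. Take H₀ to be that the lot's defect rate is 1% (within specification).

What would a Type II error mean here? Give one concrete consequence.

A Type II error is failing to reject H₀ when H₀ is false.
Here that means accepting the lot and shipping it when actually the lot's defect rate exceeds 1%.

A Type II error would mean concluding that the lot's defect rate is 1% (within specification) (or at least failing to establish that the lot's defect rate exceeds 1%) when in fact the lot's defect rate exceeds 1%. Consequence: customers receive syringes with an unacceptably high defect rate.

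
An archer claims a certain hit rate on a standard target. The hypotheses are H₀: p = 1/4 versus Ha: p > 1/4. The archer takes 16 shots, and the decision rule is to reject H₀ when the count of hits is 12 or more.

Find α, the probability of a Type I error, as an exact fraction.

163669/4294967296

α = P(reject H₀ | H₀ true) = P(S ≥ 12 | p = 1/4), with S ~ Binomial(16, 1/4).
P(S ≥ 12) = Σ_{j=12}^{16} C(16,j)·(1/4)^j·(3/4)^{16-j} = 163669/4294967296.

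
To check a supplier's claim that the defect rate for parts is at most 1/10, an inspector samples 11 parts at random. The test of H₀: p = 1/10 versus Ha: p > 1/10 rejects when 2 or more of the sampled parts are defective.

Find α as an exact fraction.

1513215599/5000000000

Under H₀, S ~ Binomial(11, 1/10); the Type I error rate is P(S ≥ 2).
Via the complement, α = 1 − Σ_{j=0}^{1} C(11,j)(1/10)^j(9/10)^{11-j} = 1513215599/5000000000.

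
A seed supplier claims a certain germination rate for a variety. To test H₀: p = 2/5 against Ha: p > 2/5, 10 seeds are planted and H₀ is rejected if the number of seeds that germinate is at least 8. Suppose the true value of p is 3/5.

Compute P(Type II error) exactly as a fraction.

Under the alternative p = 3/5, S ~ Binomial(10, 3/5); β is the probability the test does not reject, P(S < 8).
Adding the binomial probabilities P(S=0)+…+P(S=7) at p = 3/5 gives 8131936/9765625.

8131936/9765625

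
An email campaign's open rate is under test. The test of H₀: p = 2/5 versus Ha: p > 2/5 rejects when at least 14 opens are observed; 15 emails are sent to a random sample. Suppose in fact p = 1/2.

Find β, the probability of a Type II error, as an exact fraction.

2047/2048

A Type II error is failing to reject when Ha holds: with p = 1/2, β = P(K ≤ 13).
Adding the binomial probabilities P(K=0)+…+P(K=13) at p = 1/2 gives 2047/2048.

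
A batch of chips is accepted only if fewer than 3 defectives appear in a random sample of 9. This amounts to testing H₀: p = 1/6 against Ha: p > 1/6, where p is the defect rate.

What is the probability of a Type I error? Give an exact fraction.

α = P(reject H₀ | H₀ true) = P(K ≥ 3 | p = 1/6), K ~ Binomial(9, 1/6).
Via the complement, α = 1 − Σ_{j=0}^{2} C(9,j)(1/6)^j(5/6)^{9-j} = 898223/5038848.

898223/5038848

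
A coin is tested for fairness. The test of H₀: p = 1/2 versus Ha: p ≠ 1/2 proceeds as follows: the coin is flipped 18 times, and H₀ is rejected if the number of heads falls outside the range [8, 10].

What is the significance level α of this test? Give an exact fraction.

15751/32768

The significance level is the null-hypothesis probability of the rejection region {≤7} ∪ {≥11}.
The two tails are symmetric, so α = 2·(1 + 18 + 153 + 816 + 3060 + 8568 + 18564 + 31824)/2^18 = 126008/262144 = 15751/32768.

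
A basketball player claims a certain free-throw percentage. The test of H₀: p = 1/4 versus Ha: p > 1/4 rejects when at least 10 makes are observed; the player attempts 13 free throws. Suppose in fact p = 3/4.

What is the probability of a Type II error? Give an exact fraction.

3487541/8388608

Under the alternative p = 3/4, K ~ Binomial(13, 3/4); β is the probability the test does not reject, P(K < 10).
Adding the binomial probabilities P(K=0)+…+P(K=9) at p = 3/4 gives 3487541/8388608.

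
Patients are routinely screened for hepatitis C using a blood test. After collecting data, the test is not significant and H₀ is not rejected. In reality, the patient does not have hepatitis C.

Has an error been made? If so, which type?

No error — this is a correct decision.

The conventional null hypothesis here is that the patient does not have hepatitis C.
The test retained a true H₀ — the decision matches the true state.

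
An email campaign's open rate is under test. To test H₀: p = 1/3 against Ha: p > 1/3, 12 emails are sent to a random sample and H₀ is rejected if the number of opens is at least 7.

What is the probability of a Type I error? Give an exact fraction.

The Type I error probability is α = P(Y ≥ 7) computed under H₀, where Y ~ Binomial(12, 1/3).
Adding the binomial terms for j = 7 through 12 with p = 1/3 yields 11771/177147.

11771/177147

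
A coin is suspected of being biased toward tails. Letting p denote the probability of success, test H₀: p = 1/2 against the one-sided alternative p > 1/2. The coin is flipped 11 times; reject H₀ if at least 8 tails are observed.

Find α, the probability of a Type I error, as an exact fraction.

α = P(reject H₀ | H₀ true) = P(X ≥ 8 | p = 1/2), with X ~ Binomial(11, 1/2).
Summing the upper tail: (165 + 55 + 11 + 1) / 2^11 = 232/2048 = 29/256.

29/256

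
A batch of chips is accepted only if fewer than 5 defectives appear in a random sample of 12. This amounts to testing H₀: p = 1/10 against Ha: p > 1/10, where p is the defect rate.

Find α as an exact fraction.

432934327/100000000000

The significance level is the probability, assuming p = 1/10, of seeing 5 or more defectives in 12 draws.
Computing the lower-tail complement: 1 − 99567065673/100000000000 = 432934327/100000000000.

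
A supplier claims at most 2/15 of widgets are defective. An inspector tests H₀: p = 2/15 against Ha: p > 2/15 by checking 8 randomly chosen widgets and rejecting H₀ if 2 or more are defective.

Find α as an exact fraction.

α = P(reject H₀ | H₀ true) = P(Y ≥ 2 | p = 2/15), Y ~ Binomial(8, 2/15).
Via the complement, α = 1 − Σ_{j=0}^{1} C(8,j)(2/15)^j(13/15)^{8-j} = 743183632/2562890625.

743183632/2562890625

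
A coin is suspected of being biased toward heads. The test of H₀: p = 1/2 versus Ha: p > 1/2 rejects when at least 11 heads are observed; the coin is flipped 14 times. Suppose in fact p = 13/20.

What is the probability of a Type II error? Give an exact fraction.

638569946045404807/819200000000000000

A Type II error is failing to reject when Ha holds: with p = 13/20, β = P(S ≤ 10).
Summing C(14,j)·(13/20)^j·(7/20)^{14-j} for j = 0..10 gives 638569946045404807/819200000000000000.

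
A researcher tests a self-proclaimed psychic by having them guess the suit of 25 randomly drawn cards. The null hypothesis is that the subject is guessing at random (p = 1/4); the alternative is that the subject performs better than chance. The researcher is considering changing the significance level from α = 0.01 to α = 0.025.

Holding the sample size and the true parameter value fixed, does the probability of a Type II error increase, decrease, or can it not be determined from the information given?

It decreases.

Relaxing α lowers the evidence threshold; under Ha, outcomes that previously fell short now trigger rejection.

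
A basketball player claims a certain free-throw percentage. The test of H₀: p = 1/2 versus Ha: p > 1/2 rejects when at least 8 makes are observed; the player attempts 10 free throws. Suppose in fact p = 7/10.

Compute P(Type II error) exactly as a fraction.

β = P(fail to reject H₀ | Ha true) = P(S ≤ 7 | p = 7/10), S ~ Binomial(10, 7/10).
Summing C(10,j)·(7/10)^j·(3/10)^{10-j} for j = 0..7 gives 771521517/1250000000.

771521517/1250000000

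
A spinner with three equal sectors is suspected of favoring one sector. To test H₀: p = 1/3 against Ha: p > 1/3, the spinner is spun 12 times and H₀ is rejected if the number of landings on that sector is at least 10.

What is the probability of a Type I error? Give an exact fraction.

Under H₀, S ~ Binomial(12, 1/3), and α = P(S ≥ 10).
P(S ≥ 10) = Σ_{j=10}^{12} C(12,j)·(1/3)^j·(2/3)^{12-j} = 289/531441.

289/531441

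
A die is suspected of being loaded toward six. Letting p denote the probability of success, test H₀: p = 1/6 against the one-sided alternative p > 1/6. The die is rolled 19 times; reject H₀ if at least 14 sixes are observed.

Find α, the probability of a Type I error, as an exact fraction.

1620229/25389989167104

Under H₀, Y ~ Binomial(19, 1/6), and α = P(Y ≥ 14).
P(Y ≥ 14) = Σ_{j=14}^{19} C(19,j)·(1/6)^j·(5/6)^{19-j} = 1620229/25389989167104.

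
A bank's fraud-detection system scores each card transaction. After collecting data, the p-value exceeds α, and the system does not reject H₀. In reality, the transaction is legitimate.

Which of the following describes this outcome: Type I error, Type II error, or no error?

The conventional null hypothesis here is that the transaction is legitimate.
The test retained a true H₀ — the decision matches the true state.

No error — this is a correct decision.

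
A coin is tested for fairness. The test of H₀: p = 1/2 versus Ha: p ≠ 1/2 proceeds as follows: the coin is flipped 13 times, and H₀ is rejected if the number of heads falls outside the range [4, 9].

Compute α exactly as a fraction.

α = P(X ≤ 3 or X ≥ 10 | p = 1/2), X ~ Binomial(13, 1/2).
By symmetry, α = 2·P(X ≤ 3) = 2·(1 + 13 + 78 + 286)/8192 = 756/8192 = 189/2048.

189/2048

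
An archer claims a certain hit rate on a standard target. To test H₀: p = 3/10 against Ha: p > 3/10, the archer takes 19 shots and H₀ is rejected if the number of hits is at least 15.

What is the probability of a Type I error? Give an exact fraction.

7448847648561/500000000000000000

The Type I error probability is α = P(X ≥ 15) computed under H₀, where X ~ Binomial(19, 3/10).
Summing C(19,j)(3/10)^j(7/10)^{19−j} for j = 15,…,19 gives 7448847648561/500000000000000000.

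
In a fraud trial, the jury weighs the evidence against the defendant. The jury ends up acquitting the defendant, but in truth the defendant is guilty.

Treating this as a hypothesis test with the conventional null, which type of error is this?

Type II error

The null hypothesis here is that the defendant is innocent.
'Acquitting the defendant' corresponds to failing to reject H₀.
H₀ was not rejected but H₀ is false — a Type II error (false negative).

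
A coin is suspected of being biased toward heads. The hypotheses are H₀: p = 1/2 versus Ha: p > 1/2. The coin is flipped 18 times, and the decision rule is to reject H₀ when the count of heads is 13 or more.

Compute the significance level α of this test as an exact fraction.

1577/32768

Under H₀, X ~ Binomial(18, 1/2), and α = P(X ≥ 13).
P(X ≥ 13) = [C(18,13) + C(18,14) + C(18,15) + C(18,16) + C(18,17) + C(18,18)] / 2^18 = (8568 + 3060 + 816 + 153 + 18 + 1) / 262144 = 12616/262144 = 1577/32768.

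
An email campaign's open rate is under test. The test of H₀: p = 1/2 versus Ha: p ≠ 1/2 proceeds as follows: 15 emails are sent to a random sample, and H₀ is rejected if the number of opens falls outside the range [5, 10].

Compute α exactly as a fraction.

The significance level is the null-hypothesis probability of the rejection region {≤4} ∪ {≥11}.
By symmetry, α = 2·P(X ≤ 4) = 2·(1 + 15 + 105 + 455 + 1365)/32768 = 3882/32768 = 1941/16384.

1941/16384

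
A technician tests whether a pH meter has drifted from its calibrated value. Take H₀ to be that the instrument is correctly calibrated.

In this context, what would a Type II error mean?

A Type II error is failing to reject H₀ when H₀ is false.
Here that means leaving the instrument in service when actually the instrument has drifted out of calibration.

A Type II error would mean concluding that the instrument is correctly calibrated (or at least failing to establish that the instrument has drifted out of calibration) when in fact the instrument has drifted out of calibration.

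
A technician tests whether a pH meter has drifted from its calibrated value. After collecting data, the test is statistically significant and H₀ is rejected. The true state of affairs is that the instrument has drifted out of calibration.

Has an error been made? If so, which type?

No error (correct decision).

The conventional null hypothesis here is that the instrument is correctly calibrated.
The test rejected a false H₀ — the decision matches the true state.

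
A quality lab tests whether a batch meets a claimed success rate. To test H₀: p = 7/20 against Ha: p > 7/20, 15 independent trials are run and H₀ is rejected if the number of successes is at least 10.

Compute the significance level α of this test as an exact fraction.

Under H₀, X ~ Binomial(15, 7/20), and α = P(X ≥ 10).
Summing C(15,j)(7/20)^j(13/20)^{15−j} for j = 10,…,15 gives 203869009270562307/16384000000000000000.

203869009270562307/16384000000000000000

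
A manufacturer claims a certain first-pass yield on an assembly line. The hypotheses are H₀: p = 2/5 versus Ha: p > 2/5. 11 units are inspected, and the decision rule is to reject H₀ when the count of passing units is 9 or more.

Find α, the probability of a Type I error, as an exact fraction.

α = P(reject H₀ | H₀ true) = P(S ≥ 9 | p = 2/5), with S ~ Binomial(11, 2/5).
Summing C(11,j)(2/5)^j(3/5)^{11−j} for j = 9,…,11 gives 57856/9765625.

57856/9765625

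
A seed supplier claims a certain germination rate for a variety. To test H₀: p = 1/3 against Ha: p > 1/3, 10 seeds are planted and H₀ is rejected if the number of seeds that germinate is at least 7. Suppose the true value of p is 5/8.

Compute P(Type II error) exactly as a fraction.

Under the alternative p = 5/8, X ~ Binomial(10, 5/8); β is the probability the test does not reject, P(X < 7).
Equivalently, β = 1 − P(X ≥ 7) = 148513581/268435456.

148513581/268435456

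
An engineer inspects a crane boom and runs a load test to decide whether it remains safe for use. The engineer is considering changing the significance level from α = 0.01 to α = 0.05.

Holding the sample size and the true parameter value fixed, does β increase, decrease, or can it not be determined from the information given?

It decreases.

Relaxing α lowers the evidence threshold; under Ha, outcomes that previously fell short now trigger rejection.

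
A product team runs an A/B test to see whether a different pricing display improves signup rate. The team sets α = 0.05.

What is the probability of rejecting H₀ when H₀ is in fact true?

0.05

The significance level α is, by definition, the probability of a Type I error — P(reject H₀ | H₀ true).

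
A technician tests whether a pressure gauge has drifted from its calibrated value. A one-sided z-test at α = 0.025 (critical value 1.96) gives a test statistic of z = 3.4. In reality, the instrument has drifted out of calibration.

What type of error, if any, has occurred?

No error (correct decision).

The conventional null hypothesis is that the instrument is correctly calibrated.
Since z = 3.4 > z* = 1.96, H₀ is rejected.
H₀ is false (actually the instrument has drifted out of calibration).
The decision matches the true state — no error.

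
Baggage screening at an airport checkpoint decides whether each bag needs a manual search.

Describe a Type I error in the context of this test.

A Type I error would mean concluding that the bag contains a prohibited item when in fact the bag contains no prohibited items.

With the conventional null hypothesis that the bag contains no prohibited items:
A Type I error is rejecting H₀ when H₀ is true.
Here that means flagging the bag for a manual search when actually the bag contains no prohibited items.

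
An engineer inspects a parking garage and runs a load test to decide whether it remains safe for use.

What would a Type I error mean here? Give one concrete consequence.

With the conventional null hypothesis that the structure meets the required load capacity (safe):
A Type I error is rejecting H₀ when H₀ is true.
Here that means closing the structure for repairs when actually the structure meets the required load capacity (safe).

A Type I error would mean concluding that the structure is structurally deficient when in fact the structure meets the required load capacity (safe). Consequence: a sound structure is closed unnecessarily, at significant cost and disruption.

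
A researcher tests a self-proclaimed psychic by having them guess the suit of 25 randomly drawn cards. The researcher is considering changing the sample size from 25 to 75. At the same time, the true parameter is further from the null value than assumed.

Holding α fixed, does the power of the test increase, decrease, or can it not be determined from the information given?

It increases.

More data shrinks sampling variability; the test statistic under Ha concentrates further from the null value, making rejection more likely. A larger true effect moves the Ha sampling distribution further from the H₀ critical value, making rejection more likely when Ha is true. Both changes push β in the same direction.
Since power = 1 − β and β decreases, power increases.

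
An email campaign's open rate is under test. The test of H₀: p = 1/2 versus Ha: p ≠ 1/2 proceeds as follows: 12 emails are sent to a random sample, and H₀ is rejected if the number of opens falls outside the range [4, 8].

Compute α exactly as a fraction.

Under H₀, S ~ Binomial(12, 1/2); α is the probability of landing in either tail, P(S ≤ 3) + P(S ≥ 9).
The two tails are symmetric, so α = 2·(1 + 12 + 66 + 220)/2^12 = 598/4096 = 299/2048.

299/2048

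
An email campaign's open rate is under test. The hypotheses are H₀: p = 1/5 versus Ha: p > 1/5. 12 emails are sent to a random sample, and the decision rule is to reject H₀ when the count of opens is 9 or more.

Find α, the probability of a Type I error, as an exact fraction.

The Type I error probability is α = P(S ≥ 9) computed under H₀, where S ~ Binomial(12, 1/5).
P(S ≥ 9) = Σ_{j=9}^{12} C(12,j)·(1/5)^j·(4/5)^{12-j} = 3037/48828125.

3037/48828125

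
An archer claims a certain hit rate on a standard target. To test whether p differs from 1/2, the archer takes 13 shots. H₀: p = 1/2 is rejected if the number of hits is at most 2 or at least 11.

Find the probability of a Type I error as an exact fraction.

Under H₀, Y ~ Binomial(13, 1/2); α is the probability of landing in either tail, P(Y ≤ 2) + P(Y ≥ 11).
Each tail has probability (1 + 13 + 78)/8192; doubling gives α = 184/8192 = 23/1024.

23/1024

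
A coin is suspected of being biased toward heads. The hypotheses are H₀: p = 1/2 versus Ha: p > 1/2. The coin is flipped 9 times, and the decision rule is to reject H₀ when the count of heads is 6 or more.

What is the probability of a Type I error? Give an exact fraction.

Under H₀, S ~ Binomial(9, 1/2), and α = P(S ≥ 6).
Summing the upper tail: (84 + 36 + 9 + 1) / 2^9 = 130/512 = 65/256.

65/256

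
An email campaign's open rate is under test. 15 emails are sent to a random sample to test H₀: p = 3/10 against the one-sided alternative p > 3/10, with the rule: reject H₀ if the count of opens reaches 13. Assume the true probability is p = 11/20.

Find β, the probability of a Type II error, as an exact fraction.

32418940857512713659/32768000000000000000

Under the alternative p = 11/20, S ~ Binomial(15, 11/20); β is the probability the test does not reject, P(S < 13).
Summing C(15,j)·(11/20)^j·(9/20)^{15-j} for j = 0..12 gives 32418940857512713659/32768000000000000000.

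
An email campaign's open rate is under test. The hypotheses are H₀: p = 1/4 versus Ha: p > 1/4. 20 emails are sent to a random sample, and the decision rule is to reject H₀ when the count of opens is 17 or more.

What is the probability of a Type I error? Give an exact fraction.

α = P(reject H₀ | H₀ true) = P(K ≥ 17 | p = 1/4), with K ~ Binomial(20, 1/4).
P(K ≥ 17) = Σ_{j=17}^{20} C(20,j)·(1/4)^j·(3/4)^{20-j} = 32551/1099511627776.

32551/1099511627776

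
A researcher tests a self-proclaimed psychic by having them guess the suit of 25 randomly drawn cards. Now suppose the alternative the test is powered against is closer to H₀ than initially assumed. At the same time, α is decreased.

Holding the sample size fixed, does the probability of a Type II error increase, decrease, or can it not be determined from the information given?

It increases.

A smaller true effect puts the Ha sampling distribution closer to H₀, so more of it falls in the non-rejection region. Lowering α raises the bar for rejection; under Ha, the test now fails to reject on outcomes it previously would have rejected. Both changes push β in the same direction.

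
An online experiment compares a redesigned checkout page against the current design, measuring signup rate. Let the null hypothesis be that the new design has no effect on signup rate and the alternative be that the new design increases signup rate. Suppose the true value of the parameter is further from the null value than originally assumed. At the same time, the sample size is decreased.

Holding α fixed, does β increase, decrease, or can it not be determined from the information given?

Cannot be determined from the information given.

The first change alone would make β decrease; the second alone would make β increase. Which effect dominates depends on the magnitudes, which are not given.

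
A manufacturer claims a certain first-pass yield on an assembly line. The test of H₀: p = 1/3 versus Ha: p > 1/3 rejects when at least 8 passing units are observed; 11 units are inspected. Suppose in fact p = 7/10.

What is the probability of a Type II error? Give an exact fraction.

Under the alternative p = 7/10, K ~ Binomial(11, 7/10); β is the probability the test does not reject, P(K < 8).
Summing C(11,j)·(7/10)^j·(3/10)^{11-j} for j = 0..7 gives 1076094153/2500000000.

1076094153/2500000000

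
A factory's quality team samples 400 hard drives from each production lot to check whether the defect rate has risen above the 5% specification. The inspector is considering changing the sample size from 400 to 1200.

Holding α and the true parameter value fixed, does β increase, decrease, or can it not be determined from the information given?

It decreases.

Increasing n separates the H₀ and Ha sampling distributions, so under Ha fewer outcomes land in the acceptance region.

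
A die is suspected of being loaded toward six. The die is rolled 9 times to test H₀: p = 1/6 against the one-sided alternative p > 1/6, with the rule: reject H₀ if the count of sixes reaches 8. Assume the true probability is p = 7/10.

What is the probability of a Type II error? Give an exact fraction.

401998383/500000000

A Type II error is failing to reject when Ha holds: with p = 7/10, β = P(K ≤ 7).
Adding the binomial probabilities P(K=0)+…+P(K=7) at p = 7/10 gives 401998383/500000000.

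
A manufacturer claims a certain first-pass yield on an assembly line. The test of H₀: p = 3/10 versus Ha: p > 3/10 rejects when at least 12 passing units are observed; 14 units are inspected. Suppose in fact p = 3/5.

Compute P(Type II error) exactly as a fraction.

β = P(fail to reject H₀ | Ha true) = P(X ≤ 11 | p = 3/5), X ~ Binomial(14, 3/5).
Adding the binomial probabilities P(X=0)+…+P(X=11) at p = 3/5 gives 5860647088/6103515625.

5860647088/6103515625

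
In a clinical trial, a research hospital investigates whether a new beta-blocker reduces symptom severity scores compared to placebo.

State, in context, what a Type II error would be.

A Type II error would mean concluding that the drug has no effect on symptom severity scores (or at least failing to establish that the drug reduces symptom severity scores) when in fact the drug reduces symptom severity scores.

With the conventional null hypothesis that the drug has no effect on symptom severity scores:
A Type II error is failing to reject H₀ when H₀ is false.
Here that means concluding there is insufficient evidence that the drug works when actually the drug reduces symptom severity scores.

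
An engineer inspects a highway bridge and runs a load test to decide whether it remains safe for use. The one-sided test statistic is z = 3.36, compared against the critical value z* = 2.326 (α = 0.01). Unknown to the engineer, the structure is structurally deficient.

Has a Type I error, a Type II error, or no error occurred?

No error (correct decision).

The conventional null hypothesis is that the structure meets the required load capacity (safe).
Since z = 3.36 > z* = 2.326, H₀ is rejected.
H₀ is false (actually the structure is structurally deficient).
The decision matches the true state — no error.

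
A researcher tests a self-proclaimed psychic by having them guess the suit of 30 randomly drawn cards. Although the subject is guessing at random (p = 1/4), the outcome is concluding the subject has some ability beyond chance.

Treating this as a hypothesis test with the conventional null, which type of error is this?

Type I error

The null hypothesis here is that the subject is guessing at random (p = 1/4).
'Concluding the subject has some ability beyond chance' corresponds to rejecting H₀.
H₀ was rejected but H₀ is true — a Type I error (false positive).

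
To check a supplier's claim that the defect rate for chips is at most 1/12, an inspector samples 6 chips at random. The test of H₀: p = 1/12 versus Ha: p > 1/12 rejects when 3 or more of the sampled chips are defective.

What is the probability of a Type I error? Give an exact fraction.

The significance level is the probability, assuming p = 1/12, of seeing 3 or more defectives in 6 draws.
Computing the lower-tail complement: 1 − 1478741/1492992 = 14251/1492992.

14251/1492992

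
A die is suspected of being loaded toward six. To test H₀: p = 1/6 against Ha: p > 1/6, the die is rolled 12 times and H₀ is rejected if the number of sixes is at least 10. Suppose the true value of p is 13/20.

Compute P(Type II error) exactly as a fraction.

695265215827749/819200000000000

β = P(fail to reject H₀ | Ha true) = P(Y ≤ 9 | p = 13/20), Y ~ Binomial(12, 13/20).
Summing C(12,j)·(13/20)^j·(7/20)^{12-j} for j = 0..9 gives 695265215827749/819200000000000.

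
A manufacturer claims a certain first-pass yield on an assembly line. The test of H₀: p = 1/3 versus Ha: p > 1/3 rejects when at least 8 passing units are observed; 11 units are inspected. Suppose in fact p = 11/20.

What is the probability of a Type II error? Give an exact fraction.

828290341647/1024000000000

Under the alternative p = 11/20, K ~ Binomial(11, 11/20); β is the probability the test does not reject, P(K < 8).
Summing C(11,j)·(11/20)^j·(9/20)^{11-j} for j = 0..7 gives 828290341647/1024000000000.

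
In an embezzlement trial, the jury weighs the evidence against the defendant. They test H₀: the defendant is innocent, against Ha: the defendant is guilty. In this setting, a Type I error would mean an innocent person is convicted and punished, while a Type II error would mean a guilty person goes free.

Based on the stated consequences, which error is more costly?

Type I error

The Type I consequence (an innocent person is convicted and punished) is more severe than the Type II consequence (a guilty person goes free).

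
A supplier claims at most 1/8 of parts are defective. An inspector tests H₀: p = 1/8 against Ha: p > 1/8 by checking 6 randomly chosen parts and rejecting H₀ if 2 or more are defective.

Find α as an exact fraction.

43653/262144

Under H₀, Y ~ Binomial(6, 1/8); the Type I error rate is P(Y ≥ 2).
Computing the lower-tail complement: 1 − 218491/262144 = 43653/262144.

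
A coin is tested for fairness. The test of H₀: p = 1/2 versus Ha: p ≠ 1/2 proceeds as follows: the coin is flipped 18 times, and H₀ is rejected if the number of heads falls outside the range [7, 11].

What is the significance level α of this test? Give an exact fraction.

Under H₀, Y ~ Binomial(18, 1/2); α is the probability of landing in either tail, P(Y ≤ 6) + P(Y ≥ 12).
Each tail has probability (1 + 18 + 153 + 816 + 3060 + 8568 + 18564)/262144; doubling gives α = 62360/262144 = 7795/32768.

7795/32768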